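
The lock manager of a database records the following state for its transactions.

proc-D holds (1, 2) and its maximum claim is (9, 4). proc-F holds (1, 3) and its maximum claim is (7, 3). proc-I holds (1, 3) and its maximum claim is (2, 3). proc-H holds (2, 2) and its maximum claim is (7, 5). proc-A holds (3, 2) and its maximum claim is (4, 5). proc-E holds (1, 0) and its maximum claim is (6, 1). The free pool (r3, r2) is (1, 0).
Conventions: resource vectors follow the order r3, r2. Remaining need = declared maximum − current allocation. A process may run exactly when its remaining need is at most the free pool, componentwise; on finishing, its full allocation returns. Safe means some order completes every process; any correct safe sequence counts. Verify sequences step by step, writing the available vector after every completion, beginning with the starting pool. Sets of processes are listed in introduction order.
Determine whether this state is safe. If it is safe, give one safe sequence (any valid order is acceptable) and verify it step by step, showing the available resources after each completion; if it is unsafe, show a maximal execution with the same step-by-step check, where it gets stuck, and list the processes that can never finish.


SAFE, for example via the order proc-I, proc-A, proc-H, proc-F, proc-E, proc-D.
Key observation: at proc-I the run first touches a limit — (1, 0) against (1, 0), exact on a resource it actually requests.
Walking it through:
  pool = (1, 0)
  proc-I needs (1, 0) <= (1, 0) -> finishes; pool += (1, 3) = (2, 3)
  proc-A needs (1, 3) <= (2, 3) -> finishes; pool += (3, 2) = (5, 5)
  proc-H needs (5, 3) <= (5, 5) -> finishes; pool += (2, 2) = (7, 7)
  proc-F needs (6, 0) <= (7, 7) -> finishes; pool += (1, 3) = (8, 10)
  proc-E needs (5, 1) <= (8, 10) -> finishes; pool += (1, 0) = (9, 10)
  proc-D needs (8, 2) <= (9, 10) -> finishes; pool += (1, 2) = (10, 12)


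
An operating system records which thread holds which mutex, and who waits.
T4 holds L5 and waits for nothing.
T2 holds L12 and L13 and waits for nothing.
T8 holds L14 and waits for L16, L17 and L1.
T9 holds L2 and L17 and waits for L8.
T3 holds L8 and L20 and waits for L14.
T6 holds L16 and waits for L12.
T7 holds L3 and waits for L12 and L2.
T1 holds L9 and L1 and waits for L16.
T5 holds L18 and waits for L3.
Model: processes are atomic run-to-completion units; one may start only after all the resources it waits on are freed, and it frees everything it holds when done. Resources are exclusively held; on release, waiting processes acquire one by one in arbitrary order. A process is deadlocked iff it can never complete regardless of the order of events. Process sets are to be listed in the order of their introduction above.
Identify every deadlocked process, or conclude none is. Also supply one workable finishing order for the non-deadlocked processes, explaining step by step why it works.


Deadlocked set: T8, T9, T3, T7 and T5.
Key observation: nobody on the ring T8 -> T9 -> T3 -> T8 can start until another member finishes, which never happens; T7 and T5 wait into the deadlock from upstream.
A valid finishing order for the others: T2, T6, T1, T4.
Step-by-step check:
  T2 waits on nothing -> runs at once and releases L12 and L13
  T6 waits on L12 — all released -> runs and releases L16
  T1 waits on L16 — all released -> runs and releases L9 and L1
  T4 waits on nothing -> runs at once and releases L5


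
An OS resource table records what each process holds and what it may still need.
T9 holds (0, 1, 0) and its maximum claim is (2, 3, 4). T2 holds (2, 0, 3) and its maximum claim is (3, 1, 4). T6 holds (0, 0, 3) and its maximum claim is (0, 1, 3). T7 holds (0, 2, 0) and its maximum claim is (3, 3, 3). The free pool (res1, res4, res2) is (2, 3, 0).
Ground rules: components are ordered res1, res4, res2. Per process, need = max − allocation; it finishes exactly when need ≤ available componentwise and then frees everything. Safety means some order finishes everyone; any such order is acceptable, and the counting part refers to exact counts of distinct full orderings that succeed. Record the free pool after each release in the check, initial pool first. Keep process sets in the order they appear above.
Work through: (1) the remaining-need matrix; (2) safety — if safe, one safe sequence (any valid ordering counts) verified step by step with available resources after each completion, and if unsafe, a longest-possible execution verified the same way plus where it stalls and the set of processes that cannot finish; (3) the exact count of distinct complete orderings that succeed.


(1) Need matrix, components ordered res1, res4, res2:
  T9: (2, 2, 4)
  T2: (1, 1, 1)
  T6: (0, 1, 0)
  T7: (3, 1, 3)
(2) The state is SAFE; one workable sequence: T6, T2, T7, T9.
Key observation: every step clears its requested resources with room to spare; the minimum clearance is 1, first at T2 — (1, 1, 1) vs (2, 3, 3) free.
Walking it through:
  pool = (2, 3, 0)
  T6 needs (0, 1, 0) <= (2, 3, 0) -> finishes; pool += (0, 0, 3) = (2, 3, 3)
  T2 needs (1, 1, 1) <= (2, 3, 3) -> finishes; pool += (2, 0, 3) = (4, 3, 6)
  T7 needs (3, 1, 3) <= (4, 3, 6) -> finishes; pool += (0, 2, 0) = (4, 5, 6)
  T9 needs (2, 2, 4) <= (4, 5, 6) -> finishes; pool += (0, 1, 0) = (4, 6, 6)
(3) The exact count: 2 of the possible complete orderings are safe sequences.


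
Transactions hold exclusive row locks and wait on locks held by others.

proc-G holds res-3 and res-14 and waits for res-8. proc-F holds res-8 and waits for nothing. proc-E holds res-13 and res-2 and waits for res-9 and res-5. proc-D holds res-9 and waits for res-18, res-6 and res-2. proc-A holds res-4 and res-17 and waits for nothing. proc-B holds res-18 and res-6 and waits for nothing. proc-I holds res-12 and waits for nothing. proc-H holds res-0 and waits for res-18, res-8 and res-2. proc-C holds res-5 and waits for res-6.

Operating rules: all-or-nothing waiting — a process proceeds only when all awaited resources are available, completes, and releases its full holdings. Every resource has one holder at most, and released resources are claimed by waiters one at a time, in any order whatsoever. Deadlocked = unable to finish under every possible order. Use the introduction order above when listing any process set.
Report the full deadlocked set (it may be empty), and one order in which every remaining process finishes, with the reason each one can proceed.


The deadlocked set is proc-E, proc-D and proc-H.
Key observation: the loop proc-E -> proc-D -> proc-E blocks itself forever; proc-H waits into the deadlock from upstream.
One completion order for the rest: proc-B, proc-I, proc-A, proc-F, proc-G, proc-C.
Walking it through:
  run proc-B (it waits on nothing); releases res-18 and res-6
  run proc-I (it waits on nothing); releases res-12
  run proc-A (it waits on nothing); releases res-4 and res-17
  run proc-F (it waits on nothing); releases res-8
  proc-G: everything it awaited (res-8) is free; runs, freeing res-3 and res-14
  proc-C: everything it awaited (res-6) is free; runs, freeing res-5


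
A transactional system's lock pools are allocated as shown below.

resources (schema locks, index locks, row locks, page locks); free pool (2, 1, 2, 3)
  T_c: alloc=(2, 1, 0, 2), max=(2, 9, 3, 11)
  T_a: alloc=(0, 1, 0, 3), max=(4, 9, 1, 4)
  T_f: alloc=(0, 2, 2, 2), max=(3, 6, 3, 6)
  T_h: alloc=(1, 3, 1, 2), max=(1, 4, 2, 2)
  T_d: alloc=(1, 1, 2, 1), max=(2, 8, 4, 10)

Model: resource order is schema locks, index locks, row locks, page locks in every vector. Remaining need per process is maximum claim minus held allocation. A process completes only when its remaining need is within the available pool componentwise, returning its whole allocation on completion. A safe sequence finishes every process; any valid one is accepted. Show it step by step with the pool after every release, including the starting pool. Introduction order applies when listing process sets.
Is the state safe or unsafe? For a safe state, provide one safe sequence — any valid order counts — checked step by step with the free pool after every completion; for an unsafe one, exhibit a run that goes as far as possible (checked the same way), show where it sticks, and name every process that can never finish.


UNSAFE — no complete ordering exists.
Key observation: T_h, T_f can finish, but then (3, 6, 5, 7) is all there is, and the blocked group's index locks demands exceed it.
A maximal execution: T_h, T_f — then nothing else fits. Check, step by step:
  pool = (2, 1, 2, 3)
  T_h needs (0, 1, 1, 0) <= (2, 1, 2, 3) -> finishes; pool += (1, 3, 1, 2) = (3, 4, 3, 5)
  T_f needs (3, 4, 1, 4) <= (3, 4, 3, 5) -> finishes; pool += (0, 2, 2, 2) = (3, 6, 5, 7)
  T_c cannot run: need (0, 8, 3, 9) vs free (3, 6, 5, 7) (insufficient index locks and page locks)
  T_a cannot run: need (4, 8, 1, 1) vs free (3, 6, 5, 7) (insufficient schema locks and index locks)
  T_d cannot run: need (1, 7, 2, 9) vs free (3, 6, 5, 7) (insufficient index locks and page locks)
Never able to finish: T_c, T_a and T_d.


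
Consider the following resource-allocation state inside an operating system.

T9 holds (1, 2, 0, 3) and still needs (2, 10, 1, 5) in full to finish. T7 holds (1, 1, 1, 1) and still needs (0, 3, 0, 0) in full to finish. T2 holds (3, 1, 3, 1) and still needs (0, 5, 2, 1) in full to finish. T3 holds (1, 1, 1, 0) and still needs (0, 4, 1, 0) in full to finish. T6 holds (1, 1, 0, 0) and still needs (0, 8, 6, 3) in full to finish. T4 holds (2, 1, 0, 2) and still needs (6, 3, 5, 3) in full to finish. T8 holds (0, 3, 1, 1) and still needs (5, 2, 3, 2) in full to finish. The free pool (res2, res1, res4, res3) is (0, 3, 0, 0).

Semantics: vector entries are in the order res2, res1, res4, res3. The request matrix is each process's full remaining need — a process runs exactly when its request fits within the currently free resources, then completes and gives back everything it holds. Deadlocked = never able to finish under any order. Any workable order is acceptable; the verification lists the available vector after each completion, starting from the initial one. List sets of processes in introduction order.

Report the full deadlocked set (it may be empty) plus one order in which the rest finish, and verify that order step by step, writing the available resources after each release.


The deadlocked set is empty.
Key observation: T7 fits the free pool immediately, and its release cascades until everyone finishes.
The rest can finish in the order T7, T3, T2, T8, T6, T4, T9. Step-by-step check:
  pool = (0, 3, 0, 0)
  T7: need (0, 3, 0, 0) fits (0, 3, 0, 0); releases (1, 1, 1, 1), pool now (1, 4, 1, 1)
  T3: need (0, 4, 1, 0) fits (1, 4, 1, 1); releases (1, 1, 1, 0), pool now (2, 5, 2, 1)
  T2: need (0, 5, 2, 1) fits (2, 5, 2, 1); releases (3, 1, 3, 1), pool now (5, 6, 5, 2)
  T8: need (5, 2, 3, 2) fits (5, 6, 5, 2); releases (0, 3, 1, 1), pool now (5, 9, 6, 3)
  T6: need (0, 8, 6, 3) fits (5, 9, 6, 3); releases (1, 1, 0, 0), pool now (6, 10, 6, 3)
  T4: need (6, 3, 5, 3) fits (6, 10, 6, 3); releases (2, 1, 0, 2), pool now (8, 11, 6, 5)
  T9: need (2, 10, 1, 5) fits (8, 11, 6, 5); releases (1, 2, 0, 3), pool now (9, 13, 6, 8)


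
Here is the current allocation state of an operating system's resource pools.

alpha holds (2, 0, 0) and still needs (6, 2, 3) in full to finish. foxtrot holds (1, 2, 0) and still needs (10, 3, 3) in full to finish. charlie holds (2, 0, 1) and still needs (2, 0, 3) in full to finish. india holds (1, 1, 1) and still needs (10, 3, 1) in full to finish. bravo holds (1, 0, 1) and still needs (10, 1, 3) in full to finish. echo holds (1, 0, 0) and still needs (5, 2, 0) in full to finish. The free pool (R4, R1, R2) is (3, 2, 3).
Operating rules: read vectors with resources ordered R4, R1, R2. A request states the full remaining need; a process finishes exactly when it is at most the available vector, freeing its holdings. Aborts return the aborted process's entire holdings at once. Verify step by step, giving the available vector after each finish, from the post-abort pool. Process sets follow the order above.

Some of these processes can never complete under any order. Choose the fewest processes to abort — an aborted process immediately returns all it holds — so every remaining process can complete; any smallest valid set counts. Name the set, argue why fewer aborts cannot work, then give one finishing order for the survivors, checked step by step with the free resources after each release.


Minimum abort set: foxtrot and bravo.
Key observation: no ordering could ever have run india before the abort of foxtrot and bravo; with (2, 2, 1) back in the pool it fits at step 4.
Minimality, checking each single-abort alternative: alpha alone leaves foxtrot blocked (short on R4 and R1); foxtrot alone leaves india blocked (short on R4); charlie alone leaves foxtrot blocked (short on R4 and R1); india alone leaves foxtrot blocked (short on R4); bravo alone leaves foxtrot blocked (short on R4 and R1); echo alone leaves foxtrot blocked (short on R4 and R1).
Survivors finish in the order: charlie, alpha, echo, india. Step-by-step check (pool after the aborts first):
  pool = (5, 4, 4)
  run charlie (needs (2, 0, 3), free (5, 4, 4)); after release of (2, 0, 1) the pool is (7, 4, 5)
  run alpha (needs (6, 2, 3), free (7, 4, 5)); after release of (2, 0, 0) the pool is (9, 4, 5)
  run echo (needs (5, 2, 0), free (9, 4, 5)); after release of (1, 0, 0) the pool is (10, 4, 5)
  run india (needs (10, 3, 1), free (10, 4, 5)); after release of (1, 1, 1) the pool is (11, 5, 6)


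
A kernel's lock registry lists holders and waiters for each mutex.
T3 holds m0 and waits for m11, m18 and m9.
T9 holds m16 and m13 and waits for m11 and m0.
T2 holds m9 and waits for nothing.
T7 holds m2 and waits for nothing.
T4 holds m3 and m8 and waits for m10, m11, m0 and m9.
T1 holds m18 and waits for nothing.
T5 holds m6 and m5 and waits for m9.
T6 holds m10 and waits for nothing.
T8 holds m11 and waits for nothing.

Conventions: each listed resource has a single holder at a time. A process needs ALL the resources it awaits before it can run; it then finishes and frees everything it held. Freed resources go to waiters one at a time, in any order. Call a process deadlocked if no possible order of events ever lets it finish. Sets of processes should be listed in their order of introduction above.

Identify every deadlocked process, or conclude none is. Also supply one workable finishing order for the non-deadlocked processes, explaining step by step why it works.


Nothing here is deadlocked.
Key observation: although several processes wait, no cycle exists — each chain bottoms out at a free runner.
The rest can finish in the order T6, T2, T8, T1, T5, T3, T7, T9, T4.
Verifying each step:
  T6: no waits; runs immediately, freeing m10
  T2: no waits; runs immediately, freeing m9
  T8: no waits; runs immediately, freeing m11
  T1: no waits; runs immediately, freeing m18
  T5: everything it awaited (m9) is free; runs, freeing m6 and m5
  T3: everything it awaited (m11, m18 and m9) is free; runs, freeing m0
  T7: no waits; runs immediately, freeing m2
  T9: everything it awaited (m11 and m0) is free; runs, freeing m16 and m13
  T4: everything it awaited (m10, m11, m0 and m9) is free; runs, freeing m3 and m8


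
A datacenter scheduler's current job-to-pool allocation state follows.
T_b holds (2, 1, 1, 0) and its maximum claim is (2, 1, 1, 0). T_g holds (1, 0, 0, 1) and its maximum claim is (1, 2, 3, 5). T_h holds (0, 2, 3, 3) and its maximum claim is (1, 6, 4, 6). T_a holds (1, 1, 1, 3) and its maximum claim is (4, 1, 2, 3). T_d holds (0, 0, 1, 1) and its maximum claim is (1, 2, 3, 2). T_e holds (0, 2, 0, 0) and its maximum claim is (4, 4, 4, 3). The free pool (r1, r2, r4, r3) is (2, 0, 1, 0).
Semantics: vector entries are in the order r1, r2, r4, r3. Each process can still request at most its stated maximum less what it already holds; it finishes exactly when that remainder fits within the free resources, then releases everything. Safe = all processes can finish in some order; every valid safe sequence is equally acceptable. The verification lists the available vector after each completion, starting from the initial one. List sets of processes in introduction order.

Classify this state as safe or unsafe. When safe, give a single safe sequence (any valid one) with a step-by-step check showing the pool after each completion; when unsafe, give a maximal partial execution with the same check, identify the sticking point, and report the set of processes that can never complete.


The state is SAFE; one workable sequence: T_b, T_a, T_d, T_e, T_g, T_h.
Key observation: reading the order forward, T_d is the first process whose need (1, 2, 2, 1) meets the free pool (5, 2, 3, 3) exactly on a resource it requests.
Check, step by step:
  pool = (2, 0, 1, 0)
  run T_b (needs (0, 0, 0, 0), free (2, 0, 1, 0)); after release of (2, 1, 1, 0) the pool is (4, 1, 2, 0)
  run T_a (needs (3, 0, 1, 0), free (4, 1, 2, 0)); after release of (1, 1, 1, 3) the pool is (5, 2, 3, 3)
  run T_d (needs (1, 2, 2, 1), free (5, 2, 3, 3)); after release of (0, 0, 1, 1) the pool is (5, 2, 4, 4)
  run T_e (needs (4, 2, 4, 3), free (5, 2, 4, 4)); after release of (0, 2, 0, 0) the pool is (5, 4, 4, 4)
  run T_g (needs (0, 2, 3, 4), free (5, 4, 4, 4)); after release of (1, 0, 0, 1) the pool is (6, 4, 4, 5)
  run T_h (needs (1, 4, 1, 3), free (6, 4, 4, 5)); after release of (0, 2, 3, 3) the pool is (6, 6, 7, 8)


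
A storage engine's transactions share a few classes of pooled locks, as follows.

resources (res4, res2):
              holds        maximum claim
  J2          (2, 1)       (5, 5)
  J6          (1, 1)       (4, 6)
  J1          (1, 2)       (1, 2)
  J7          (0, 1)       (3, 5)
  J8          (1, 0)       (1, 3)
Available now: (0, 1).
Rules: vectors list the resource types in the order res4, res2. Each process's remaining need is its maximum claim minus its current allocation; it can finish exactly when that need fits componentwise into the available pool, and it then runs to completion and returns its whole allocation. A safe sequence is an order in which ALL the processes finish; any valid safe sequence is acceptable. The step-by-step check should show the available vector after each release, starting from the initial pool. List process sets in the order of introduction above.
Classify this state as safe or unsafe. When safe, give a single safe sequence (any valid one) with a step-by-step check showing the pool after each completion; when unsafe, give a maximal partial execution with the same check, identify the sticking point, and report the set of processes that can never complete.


UNSAFE — no complete ordering exists.
Key observation: no order helps: past J1, J8, the free pool tops out at (2, 3), below what each blocked process needs in res4.
Going as far as possible: J1, J8; after that, nothing fits. Check, step by step:
  pool = (0, 1)
  J1: need (0, 0) fits (0, 1); releases (1, 2), pool now (1, 3)
  J8: need (0, 3) fits (1, 3); releases (1, 0), pool now (2, 3)
  J2 still needs (3, 4) but only (2, 3) is free — short on res4 and res2
  J6 still needs (3, 5) but only (2, 3) is free — short on res4 and res2
  J7 still needs (3, 4) but only (2, 3) is free — short on res4 and res2
Permanently blocked: J2, J6 and J7.


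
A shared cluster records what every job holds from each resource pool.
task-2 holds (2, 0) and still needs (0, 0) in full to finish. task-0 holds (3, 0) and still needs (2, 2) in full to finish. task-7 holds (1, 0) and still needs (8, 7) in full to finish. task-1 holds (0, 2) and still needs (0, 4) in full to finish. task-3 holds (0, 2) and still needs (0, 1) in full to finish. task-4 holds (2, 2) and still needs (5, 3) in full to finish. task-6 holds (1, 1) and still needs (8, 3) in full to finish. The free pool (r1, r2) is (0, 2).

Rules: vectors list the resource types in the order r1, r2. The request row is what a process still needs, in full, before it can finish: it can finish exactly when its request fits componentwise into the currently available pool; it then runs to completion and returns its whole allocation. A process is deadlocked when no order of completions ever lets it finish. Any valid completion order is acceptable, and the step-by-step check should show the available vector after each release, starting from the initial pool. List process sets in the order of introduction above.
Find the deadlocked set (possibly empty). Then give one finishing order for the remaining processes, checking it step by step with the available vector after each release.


The deadlocked set is task-7 and task-6.
Key observation: task-2, task-3, task-0, task-1, task-4 can finish, but then (7, 8) is all there is, and the blocked group's r1 demands exceed it.
A valid finishing order for the others: task-2, task-3, task-0, task-1, task-4. Verifying each step:
  pool = (0, 2)
  run task-2 (needs (0, 0), free (0, 2)); after release of (2, 0) the pool is (2, 2)
  run task-3 (needs (0, 1), free (2, 2)); after release of (0, 2) the pool is (2, 4)
  run task-0 (needs (2, 2), free (2, 4)); after release of (3, 0) the pool is (5, 4)
  run task-1 (needs (0, 4), free (5, 4)); after release of (0, 2) the pool is (5, 6)
  run task-4 (needs (5, 3), free (5, 6)); after release of (2, 2) the pool is (7, 8)
The stuck group stays short no matter what:
  task-7 still needs (8, 7) but only (7, 8) is free — short on r1
  task-6 still needs (8, 3) but only (7, 8) is free — short on r1


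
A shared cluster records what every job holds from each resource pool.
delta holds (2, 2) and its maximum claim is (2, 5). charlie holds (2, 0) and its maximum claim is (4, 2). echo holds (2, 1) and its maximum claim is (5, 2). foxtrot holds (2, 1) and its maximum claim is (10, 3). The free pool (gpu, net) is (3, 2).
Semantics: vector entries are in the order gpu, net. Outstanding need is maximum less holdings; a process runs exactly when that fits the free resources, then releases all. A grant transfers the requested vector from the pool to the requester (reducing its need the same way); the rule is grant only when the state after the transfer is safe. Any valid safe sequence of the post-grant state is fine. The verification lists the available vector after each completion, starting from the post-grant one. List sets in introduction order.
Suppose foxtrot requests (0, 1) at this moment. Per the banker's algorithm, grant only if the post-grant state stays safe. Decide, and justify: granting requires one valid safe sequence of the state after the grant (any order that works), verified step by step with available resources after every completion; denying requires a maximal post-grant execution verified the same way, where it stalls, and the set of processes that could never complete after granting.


DENY — the pretend-granted state is unsafe.
Key observation: after echo, charlie the pool peaks at (7, 2), and each blocked process is short somewhere: delta on net; foxtrot on gpu.
Pretend the grant happened; the run echo, charlie goes as far as possible. Walking it through:
  pool = (3, 1)
  echo needs (3, 1) <= (3, 1) -> finishes; pool += (2, 1) = (5, 2)
  charlie needs (2, 2) <= (5, 2) -> finishes; pool += (2, 0) = (7, 2)
  blocked: delta wants (0, 3), pool (7, 2) — not enough net
  blocked: foxtrot wants (8, 1), pool (7, 2) — not enough gpu
Post-grant, the permanently blocked set is delta and foxtrot.


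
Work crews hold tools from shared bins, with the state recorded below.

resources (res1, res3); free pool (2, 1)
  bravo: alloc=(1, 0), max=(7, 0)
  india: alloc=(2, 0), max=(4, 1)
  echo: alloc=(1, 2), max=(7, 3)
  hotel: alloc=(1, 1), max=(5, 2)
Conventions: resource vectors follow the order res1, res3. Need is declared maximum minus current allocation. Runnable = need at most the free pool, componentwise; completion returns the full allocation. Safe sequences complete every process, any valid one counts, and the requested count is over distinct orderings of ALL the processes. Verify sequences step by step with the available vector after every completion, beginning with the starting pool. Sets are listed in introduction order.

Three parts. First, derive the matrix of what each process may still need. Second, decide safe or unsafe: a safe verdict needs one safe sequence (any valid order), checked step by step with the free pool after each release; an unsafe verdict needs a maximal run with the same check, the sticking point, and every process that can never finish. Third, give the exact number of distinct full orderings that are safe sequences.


(1) Remaining need (order res1, res3):
  bravo: (6, 0)
  india: (2, 1)
  echo: (6, 1)
  hotel: (4, 1)
(2) UNSAFE — no complete ordering exists.
Key observation: even finishing india, hotel leaves just (5, 2) free — too little res1 for any of the remaining processes.
A maximal execution: india, hotel — then nothing else fits. Check, step by step:
  pool = (2, 1)
  india needs (2, 1) <= (2, 1) -> finishes; pool += (2, 0) = (4, 1)
  hotel needs (4, 1) <= (4, 1) -> finishes; pool += (1, 1) = (5, 2)
  blocked: bravo wants (6, 0), pool (5, 2) — not enough res1
  blocked: echo wants (6, 1), pool (5, 2) — not enough res1
Processes that can never finish: bravo and echo.
(3) Precisely 0 of the possible complete orderings are safe sequences.


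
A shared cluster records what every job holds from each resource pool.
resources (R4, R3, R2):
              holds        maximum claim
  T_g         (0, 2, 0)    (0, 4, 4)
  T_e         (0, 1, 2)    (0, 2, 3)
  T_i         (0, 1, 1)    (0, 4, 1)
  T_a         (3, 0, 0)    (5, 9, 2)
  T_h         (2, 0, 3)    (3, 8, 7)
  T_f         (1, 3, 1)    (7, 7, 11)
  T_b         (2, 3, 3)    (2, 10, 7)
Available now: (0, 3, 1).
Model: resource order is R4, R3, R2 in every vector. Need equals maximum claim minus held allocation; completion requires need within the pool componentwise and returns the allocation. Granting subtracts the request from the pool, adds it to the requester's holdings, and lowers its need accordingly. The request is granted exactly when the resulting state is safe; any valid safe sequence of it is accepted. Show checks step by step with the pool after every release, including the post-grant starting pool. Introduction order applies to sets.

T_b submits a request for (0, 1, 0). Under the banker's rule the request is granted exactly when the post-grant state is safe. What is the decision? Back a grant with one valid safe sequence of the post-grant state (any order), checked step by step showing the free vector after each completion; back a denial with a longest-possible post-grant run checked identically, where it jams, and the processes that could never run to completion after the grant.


GRANT: granting preserves safety; a valid post-grant sequence is T_e, T_i, T_g, T_b, T_h, T_a, T_f.
Key observation: after the grant the pool drops to (0, 2, 1), which still lets T_e finish first and unwind the rest.
Verifying the post-grant state step by step:
  pool = (0, 2, 1)
  T_e needs (0, 1, 1) <= (0, 2, 1) -> finishes; pool += (0, 1, 2) = (0, 3, 3)
  T_i needs (0, 3, 0) <= (0, 3, 3) -> finishes; pool += (0, 1, 1) = (0, 4, 4)
  T_g needs (0, 2, 4) <= (0, 4, 4) -> finishes; pool += (0, 2, 0) = (0, 6, 4)
  T_b needs (0, 6, 4) <= (0, 6, 4) -> finishes; pool += (2, 4, 3) = (2, 10, 7)
  T_h needs (1, 8, 4) <= (2, 10, 7) -> finishes; pool += (2, 0, 3) = (4, 10, 10)
  T_a needs (2, 9, 2) <= (4, 10, 10) -> finishes; pool += (3, 0, 0) = (7, 10, 10)
  T_f needs (6, 4, 10) <= (7, 10, 10) -> finishes; pool += (1, 3, 1) = (8, 13, 11)


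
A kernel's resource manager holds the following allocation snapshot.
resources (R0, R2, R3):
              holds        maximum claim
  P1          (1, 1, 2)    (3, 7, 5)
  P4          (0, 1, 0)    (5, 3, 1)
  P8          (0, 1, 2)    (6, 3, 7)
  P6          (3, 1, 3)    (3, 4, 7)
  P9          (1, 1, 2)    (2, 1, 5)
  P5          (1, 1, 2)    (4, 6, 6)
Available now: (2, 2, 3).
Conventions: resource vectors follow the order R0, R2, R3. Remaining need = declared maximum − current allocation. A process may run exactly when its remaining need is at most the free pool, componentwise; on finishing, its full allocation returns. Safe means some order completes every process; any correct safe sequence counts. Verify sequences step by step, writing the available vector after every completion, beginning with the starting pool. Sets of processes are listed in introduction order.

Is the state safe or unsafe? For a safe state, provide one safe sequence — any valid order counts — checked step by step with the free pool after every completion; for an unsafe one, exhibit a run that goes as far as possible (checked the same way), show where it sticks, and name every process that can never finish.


SAFE. One safe sequence: P9, P6, P8, P4, P1, P5.
Key observation: P9 is the earliest step where a requested resource binds exactly: need (1, 0, 3), pool (2, 2, 3) at its turn.
Verifying each step:
  pool = (2, 2, 3)
  P9: need (1, 0, 3) fits (2, 2, 3); releases (1, 1, 2), pool now (3, 3, 5)
  P6: need (0, 3, 4) fits (3, 3, 5); releases (3, 1, 3), pool now (6, 4, 8)
  P8: need (6, 2, 5) fits (6, 4, 8); releases (0, 1, 2), pool now (6, 5, 10)
  P4: need (5, 2, 1) fits (6, 5, 10); releases (0, 1, 0), pool now (6, 6, 10)
  P1: need (2, 6, 3) fits (6, 6, 10); releases (1, 1, 2), pool now (7, 7, 12)
  P5: need (3, 5, 4) fits (7, 7, 12); releases (1, 1, 2), pool now (8, 8, 14)


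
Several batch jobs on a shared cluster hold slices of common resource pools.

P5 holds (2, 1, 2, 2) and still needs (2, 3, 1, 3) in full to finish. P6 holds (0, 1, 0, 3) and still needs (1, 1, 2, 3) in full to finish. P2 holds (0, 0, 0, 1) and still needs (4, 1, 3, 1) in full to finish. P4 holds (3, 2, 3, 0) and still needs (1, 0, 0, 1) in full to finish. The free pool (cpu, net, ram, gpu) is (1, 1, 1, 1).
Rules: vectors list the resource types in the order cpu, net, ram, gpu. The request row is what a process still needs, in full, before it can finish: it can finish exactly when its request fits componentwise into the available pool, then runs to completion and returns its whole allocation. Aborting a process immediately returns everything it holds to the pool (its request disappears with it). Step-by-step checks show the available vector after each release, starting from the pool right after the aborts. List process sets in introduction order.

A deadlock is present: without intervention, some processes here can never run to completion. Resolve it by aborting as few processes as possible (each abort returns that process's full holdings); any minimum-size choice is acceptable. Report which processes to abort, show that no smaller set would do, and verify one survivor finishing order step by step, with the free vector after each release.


The answer: abort P5.
Key observation: before aborting P5, P6 was permanently blocked — no order could ever run it; afterwards it completes at step 1.
No smaller set exists: with zero aborts the deadlock remains.
The survivors complete as P6, P4, P2. Walking it through (starting from the post-abort pool):
  pool = (3, 2, 3, 3)
  run P6 (needs (1, 1, 2, 3), free (3, 2, 3, 3)); after release of (0, 1, 0, 3) the pool is (3, 3, 3, 6)
  run P4 (needs (1, 0, 0, 1), free (3, 3, 3, 6)); after release of (3, 2, 3, 0) the pool is (6, 5, 6, 6)
  run P2 (needs (4, 1, 3, 1), free (6, 5, 6, 6)); after release of (0, 0, 0, 1) the pool is (6, 5, 6, 7)


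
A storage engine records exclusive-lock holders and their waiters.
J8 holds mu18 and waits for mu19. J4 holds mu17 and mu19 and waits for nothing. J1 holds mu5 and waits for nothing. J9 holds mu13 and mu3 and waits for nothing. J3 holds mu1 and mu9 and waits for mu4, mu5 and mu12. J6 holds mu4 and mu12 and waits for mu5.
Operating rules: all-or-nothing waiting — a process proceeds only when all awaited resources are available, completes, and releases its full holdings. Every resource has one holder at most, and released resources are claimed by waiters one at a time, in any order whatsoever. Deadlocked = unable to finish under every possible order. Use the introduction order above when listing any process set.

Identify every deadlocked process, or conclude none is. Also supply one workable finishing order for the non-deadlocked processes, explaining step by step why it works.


Nothing here is deadlocked.
Key observation: every chain of waits terminates; starting from the processes that wait on nothing, all the rest unlock in turn.
A valid finishing order for the others: J9, J1, J4, J6, J8, J3.
Step-by-step check:
  run J9 (it waits on nothing); releases mu13 and mu3
  run J1 (it waits on nothing); releases mu5
  run J4 (it waits on nothing); releases mu17 and mu19
  J6: everything it awaited (mu5) is free; runs, freeing mu4 and mu12
  J8: everything it awaited (mu19) is free; runs, freeing mu18
  J3: everything it awaited (mu4, mu5 and mu12) is free; runs, freeing mu1 and mu9


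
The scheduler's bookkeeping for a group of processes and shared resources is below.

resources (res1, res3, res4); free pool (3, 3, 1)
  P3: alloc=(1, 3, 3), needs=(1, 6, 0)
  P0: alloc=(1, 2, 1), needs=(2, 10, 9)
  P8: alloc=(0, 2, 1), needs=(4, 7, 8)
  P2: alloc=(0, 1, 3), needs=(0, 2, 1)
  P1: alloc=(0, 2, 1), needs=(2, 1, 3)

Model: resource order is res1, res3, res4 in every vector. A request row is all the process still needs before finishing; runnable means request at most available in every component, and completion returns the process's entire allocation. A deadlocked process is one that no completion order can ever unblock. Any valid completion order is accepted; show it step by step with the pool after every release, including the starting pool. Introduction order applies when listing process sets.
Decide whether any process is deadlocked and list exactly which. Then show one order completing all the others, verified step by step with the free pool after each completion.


The deadlocked set is empty.
Key observation: starting with P2, each completion frees enough for the next — no one is permanently blocked.
One completion order for the rest: P2, P1, P3, P8, P0. Walking it through:
  pool = (3, 3, 1)
  P2 needs (0, 2, 1) <= (3, 3, 1) -> finishes; pool += (0, 1, 3) = (3, 4, 4)
  P1 needs (2, 1, 3) <= (3, 4, 4) -> finishes; pool += (0, 2, 1) = (3, 6, 5)
  P3 needs (1, 6, 0) <= (3, 6, 5) -> finishes; pool += (1, 3, 3) = (4, 9, 8)
  P8 needs (4, 7, 8) <= (4, 9, 8) -> finishes; pool += (0, 2, 1) = (4, 11, 9)
  P0 needs (2, 10, 9) <= (4, 11, 9) -> finishes; pool += (1, 2, 1) = (5, 13, 10)


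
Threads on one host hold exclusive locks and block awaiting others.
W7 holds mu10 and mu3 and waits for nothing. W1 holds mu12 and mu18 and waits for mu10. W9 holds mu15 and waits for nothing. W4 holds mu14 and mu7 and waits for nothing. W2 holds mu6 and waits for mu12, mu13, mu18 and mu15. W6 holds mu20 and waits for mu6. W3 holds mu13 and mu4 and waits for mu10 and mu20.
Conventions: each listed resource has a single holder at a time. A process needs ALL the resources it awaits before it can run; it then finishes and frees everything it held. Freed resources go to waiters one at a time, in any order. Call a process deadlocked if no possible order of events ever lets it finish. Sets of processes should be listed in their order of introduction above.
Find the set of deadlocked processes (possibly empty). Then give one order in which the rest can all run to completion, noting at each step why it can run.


Deadlocked: W2, W6 and W3.
Key observation: the waits loop around W2 -> W3 -> W6 -> W2 with no way out; no other process is dragged down with it.
A valid finishing order for the others: W4, W7, W9, W1.
Verifying each step:
  run W4 (it waits on nothing); releases mu14 and mu7
  run W7 (it waits on nothing); releases mu10 and mu3
  run W9 (it waits on nothing); releases mu15
  W1 waits on mu10 — all released -> runs and releases mu12 and mu18


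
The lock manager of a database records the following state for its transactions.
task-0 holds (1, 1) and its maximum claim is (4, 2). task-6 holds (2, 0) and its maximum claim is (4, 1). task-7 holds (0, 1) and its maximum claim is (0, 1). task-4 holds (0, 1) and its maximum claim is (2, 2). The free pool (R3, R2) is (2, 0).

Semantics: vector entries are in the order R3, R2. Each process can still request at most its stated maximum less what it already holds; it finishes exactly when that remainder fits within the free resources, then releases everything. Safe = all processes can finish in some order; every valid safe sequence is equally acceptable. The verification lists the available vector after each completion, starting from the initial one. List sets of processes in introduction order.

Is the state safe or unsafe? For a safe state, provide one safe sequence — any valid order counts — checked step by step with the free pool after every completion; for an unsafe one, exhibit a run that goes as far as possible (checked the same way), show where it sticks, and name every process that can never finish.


SAFE. One safe sequence: task-7, task-6, task-0, task-4.
Key observation: the first exact fit in this order is task-6 — it needs (2, 1) with (2, 1) free, meeting a requested resource to the last unit.
Walking it through:
  pool = (2, 0)
  task-7: need (0, 0) fits (2, 0); releases (0, 1), pool now (2, 1)
  task-6: need (2, 1) fits (2, 1); releases (2, 0), pool now (4, 1)
  task-0: need (3, 1) fits (4, 1); releases (1, 1), pool now (5, 2)
  task-4: need (2, 1) fits (5, 2); releases (0, 1), pool now (5, 3)


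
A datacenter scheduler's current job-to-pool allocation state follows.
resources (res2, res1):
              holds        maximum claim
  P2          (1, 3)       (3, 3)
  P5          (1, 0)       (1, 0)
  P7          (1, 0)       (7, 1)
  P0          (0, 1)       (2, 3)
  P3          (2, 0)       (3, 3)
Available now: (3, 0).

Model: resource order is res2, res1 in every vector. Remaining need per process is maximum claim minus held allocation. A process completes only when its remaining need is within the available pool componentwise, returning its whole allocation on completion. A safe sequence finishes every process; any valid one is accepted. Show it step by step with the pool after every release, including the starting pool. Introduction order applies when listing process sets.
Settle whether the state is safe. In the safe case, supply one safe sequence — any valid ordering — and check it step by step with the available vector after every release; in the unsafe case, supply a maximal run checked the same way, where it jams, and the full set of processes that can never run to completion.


SAFE — a valid safe sequence is P2, P0, P5, P3, P7.
Key observation: nothing binds to the last unit here — the tightest requested-resource margin is 1, first seen at P2 ((2, 0) against (3, 0)).
Walking it through:
  pool = (3, 0)
  P2 needs (2, 0) <= (3, 0) -> finishes; pool += (1, 3) = (4, 3)
  P0 needs (2, 2) <= (4, 3) -> finishes; pool += (0, 1) = (4, 4)
  P5 needs (0, 0) <= (4, 4) -> finishes; pool += (1, 0) = (5, 4)
  P3 needs (1, 3) <= (5, 4) -> finishes; pool += (2, 0) = (7, 4)
  P7 needs (6, 1) <= (7, 4) -> finishes; pool += (1, 0) = (8, 4)


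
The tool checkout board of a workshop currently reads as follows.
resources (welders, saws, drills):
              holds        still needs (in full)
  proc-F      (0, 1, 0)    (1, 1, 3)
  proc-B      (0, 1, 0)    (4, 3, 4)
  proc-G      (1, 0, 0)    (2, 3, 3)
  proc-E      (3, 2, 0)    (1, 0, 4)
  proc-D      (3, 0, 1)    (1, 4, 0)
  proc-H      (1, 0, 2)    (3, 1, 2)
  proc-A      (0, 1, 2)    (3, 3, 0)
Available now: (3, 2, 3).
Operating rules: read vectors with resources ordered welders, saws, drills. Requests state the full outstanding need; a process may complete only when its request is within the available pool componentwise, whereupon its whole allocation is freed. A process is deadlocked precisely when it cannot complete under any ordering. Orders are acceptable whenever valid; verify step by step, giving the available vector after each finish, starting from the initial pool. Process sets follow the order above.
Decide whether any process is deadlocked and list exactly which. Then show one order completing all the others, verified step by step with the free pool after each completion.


No process is deadlocked.
Key observation: no deadlock: proc-H fits now, and the freed resources carry the rest through.
A valid finishing order for the others: proc-H, proc-E, proc-A, proc-B, proc-G, proc-F, proc-D. Verifying each step:
  pool = (3, 2, 3)
  proc-H: need (3, 1, 2) fits (3, 2, 3); releases (1, 0, 2), pool now (4, 2, 5)
  proc-E: need (1, 0, 4) fits (4, 2, 5); releases (3, 2, 0), pool now (7, 4, 5)
  proc-A: need (3, 3, 0) fits (7, 4, 5); releases (0, 1, 2), pool now (7, 5, 7)
  proc-B: need (4, 3, 4) fits (7, 5, 7); releases (0, 1, 0), pool now (7, 6, 7)
  proc-G: need (2, 3, 3) fits (7, 6, 7); releases (1, 0, 0), pool now (8, 6, 7)
  proc-F: need (1, 1, 3) fits (8, 6, 7); releases (0, 1, 0), pool now (8, 7, 7)
  proc-D: need (1, 4, 0) fits (8, 7, 7); releases (3, 0, 1), pool now (11, 7, 8)
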